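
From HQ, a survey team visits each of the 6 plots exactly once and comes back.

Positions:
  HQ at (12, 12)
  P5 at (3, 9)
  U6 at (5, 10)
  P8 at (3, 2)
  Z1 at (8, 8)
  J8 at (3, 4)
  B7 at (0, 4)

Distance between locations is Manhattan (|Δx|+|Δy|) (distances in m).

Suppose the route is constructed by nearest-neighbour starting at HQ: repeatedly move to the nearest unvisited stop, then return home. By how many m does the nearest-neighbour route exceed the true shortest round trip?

HQ: Z1=8, U6=9, P5=12, J8=17, P8=19, B7=20 ⇒ Z1
Z1: U6=5, P5=6, J8=9, P8=11, B7=12 ⇒ U6
U6: P5=3, J8=8, P8=10, B7=11 ⇒ P5
P5: J8=5, P8=7, B7=8 ⇒ J8
J8: P8=2, B7=3 ⇒ P8
P8: B7=5 ⇒ B7
NN route HQ → Z1 → U6 → P5 → J8 → P8 → B7 → HQ costs 48.
Optimal: HQ → U6 → P5 → P8 → J8 → B7 → Z1 → HQ costs 44 (by enumerating all 360 distinct tours).
Excess = 48 − 44 = 4.

Excess over optimum: 4 m.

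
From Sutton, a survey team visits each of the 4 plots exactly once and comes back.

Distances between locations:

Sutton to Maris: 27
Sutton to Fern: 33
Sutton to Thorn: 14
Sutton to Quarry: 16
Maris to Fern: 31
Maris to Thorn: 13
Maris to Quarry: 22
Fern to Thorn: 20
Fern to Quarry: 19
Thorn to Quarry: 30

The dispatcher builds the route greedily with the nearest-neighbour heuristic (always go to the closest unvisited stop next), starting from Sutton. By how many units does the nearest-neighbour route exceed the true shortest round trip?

Sutton: Thorn=14, Quarry=16, Maris=27, Fern=33 ⇒ Thorn
Thorn: Maris=13, Fern=20, Quarry=30 ⇒ Maris
Maris: Quarry=22, Fern=31 ⇒ Quarry
Quarry: Fern=19 ⇒ Fern
NN route Sutton → Thorn → Maris → Quarry → Fern → Sutton costs 101.
Optimal: Sutton → Thorn → Maris → Fern → Quarry → Sutton costs 93 (by enumerating all 12 distinct tours).
Excess = 101 − 93 = 8.

Excess over optimum: 8.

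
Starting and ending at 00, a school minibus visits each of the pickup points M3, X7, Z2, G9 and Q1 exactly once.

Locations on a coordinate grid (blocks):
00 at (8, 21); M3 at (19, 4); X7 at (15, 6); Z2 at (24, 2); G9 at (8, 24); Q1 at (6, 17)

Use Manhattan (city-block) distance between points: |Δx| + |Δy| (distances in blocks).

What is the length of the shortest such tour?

With 5 stops there are 5!/2 = 60 distinct round trips (a route and its reverse cost the same).
00 → M3 → X7 → Z2 → G9 → Q1 → 00: 28+6+13+38+9+6 = 100
00 → M3 → X7 → Z2 → Q1 → G9 → 00: 28+6+13+33+9+3 = 92
00 → M3 → X7 → G9 → Z2 → Q1 → 00: 28+6+25+38+33+6 = 136
00 → M3 → X7 → G9 → Q1 → Z2 → 00: 28+6+25+9+33+35 = 136
00 → M3 → X7 → Q1 → Z2 → G9 → 00: 28+6+20+33+38+3 = 128
00 → M3 → X7 → Q1 → G9 → Z2 → 00: 28+6+20+9+38+35 = 136
00 → M3 → Z2 → X7 → G9 → Q1 → 00: 28+7+13+25+9+6 = 88
00 → M3 → Z2 → X7 → Q1 → G9 → 00: 28+7+13+20+9+3 = 80
00 → M3 → Z2 → G9 → X7 → Q1 → 00: 28+7+38+25+20+6 = 124
00 → M3 → Z2 → G9 → Q1 → X7 → 00: 28+7+38+9+20+22 = 124
00 → M3 → Z2 → Q1 → X7 → G9 → 00: 28+7+33+20+25+3 = 116
00 → M3 → Z2 → Q1 → G9 → X7 → 00: 28+7+33+9+25+22 = 124
00 → M3 → G9 → X7 → Z2 → Q1 → 00: 28+31+25+13+33+6 = 136
00 → M3 → G9 → X7 → Q1 → Z2 → 00: 28+31+25+20+33+35 = 172
… (46 more)
The minimum is 80.
One optimal route: 00 → M3 → Z2 → X7 → Q1 → G9 → 00 (or its reverse).

Shortest round trip = 80 blocks.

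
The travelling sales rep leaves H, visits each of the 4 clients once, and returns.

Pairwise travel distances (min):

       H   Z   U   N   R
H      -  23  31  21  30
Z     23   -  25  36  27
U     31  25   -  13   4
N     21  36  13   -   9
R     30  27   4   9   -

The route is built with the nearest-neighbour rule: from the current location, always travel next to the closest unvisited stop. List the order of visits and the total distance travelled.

Total distance 82 min via the nearest-neighbour route H → N → R → U → Z → H.

H → [N:21 / Z:23 / R:30 / U:31] → N (21)
N → [R:9 / U:13 / Z:36] → R (9)
R → [U:4 / Z:27] → U (4)
U → [Z:25] → Z (25)
Return Z→H: 23.
Total = 21 + 9 + 4 + 25 + 23 = 82.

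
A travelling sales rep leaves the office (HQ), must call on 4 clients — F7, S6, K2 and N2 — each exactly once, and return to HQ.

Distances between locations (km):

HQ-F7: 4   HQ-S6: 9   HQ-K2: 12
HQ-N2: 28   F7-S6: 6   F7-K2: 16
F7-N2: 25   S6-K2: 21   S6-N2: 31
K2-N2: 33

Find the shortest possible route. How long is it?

85 km — the shortest possible round trip.

There are 12 distinct closed tours to check (reversals are equivalent).
HQ-F7-S6-K2-N2-HQ: 4+6+21+33+28 = 92
HQ-F7-S6-N2-K2-HQ: 4+6+31+33+12 = 86
HQ-F7-K2-S6-N2-HQ: 4+16+21+31+28 = 100
HQ-F7-K2-N2-S6-HQ: 4+16+33+31+9 = 93
HQ-F7-N2-S6-K2-HQ: 4+25+31+21+12 = 93
HQ-F7-N2-K2-S6-HQ: 4+25+33+21+9 = 92
HQ-S6-F7-K2-N2-HQ: 9+6+16+33+28 = 92
HQ-S6-F7-N2-K2-HQ: 9+6+25+33+12 = 85
HQ-S6-K2-F7-N2-HQ: 9+21+16+25+28 = 99
HQ-S6-N2-F7-K2-HQ: 9+31+25+16+12 = 93
HQ-K2-F7-S6-N2-HQ: 12+16+6+31+28 = 93
HQ-K2-S6-F7-N2-HQ: 12+21+6+25+28 = 92
The minimum is 85.
One optimal route: HQ → S6 → F7 → N2 → K2 → HQ (or its reverse).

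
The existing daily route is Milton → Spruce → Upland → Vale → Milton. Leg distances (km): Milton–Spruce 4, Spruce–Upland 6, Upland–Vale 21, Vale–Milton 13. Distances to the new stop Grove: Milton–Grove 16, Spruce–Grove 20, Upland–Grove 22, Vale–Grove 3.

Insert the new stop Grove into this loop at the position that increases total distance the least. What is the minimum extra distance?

Insertion cost between consecutive stops i–j is d(i,Grove) + d(Grove,j) − d(i,j):
  between Milton and Spruce: 16 + 20 − 4 = 32
  between Spruce and Upland: 20 + 22 − 6 = 36
  between Upland and Vale: 22 + 3 − 21 = 4
  between Vale and Milton: 3 + 16 − 13 = 6
Cheapest insertion is between Upland and Vale, adding 4.
New total = 44 + 4 = 48.

+4 km — insert Grove between Upland and Vale.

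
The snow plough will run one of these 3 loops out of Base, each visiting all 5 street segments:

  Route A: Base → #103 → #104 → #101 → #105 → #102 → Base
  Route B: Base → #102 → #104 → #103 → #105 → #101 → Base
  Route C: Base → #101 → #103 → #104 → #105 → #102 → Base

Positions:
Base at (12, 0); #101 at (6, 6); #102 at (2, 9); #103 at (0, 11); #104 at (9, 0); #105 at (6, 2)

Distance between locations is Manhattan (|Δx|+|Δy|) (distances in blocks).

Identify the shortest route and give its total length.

Route A: 23 + 20 + 9 + 4 + 11 + 19 = 86
Route B: 19 + 16 + 20 + 15 + 4 + 12 = 86
Route C: 12 + 11 + 20 + 5 + 11 + 19 = 78

78 blocks — Route C is the shortest.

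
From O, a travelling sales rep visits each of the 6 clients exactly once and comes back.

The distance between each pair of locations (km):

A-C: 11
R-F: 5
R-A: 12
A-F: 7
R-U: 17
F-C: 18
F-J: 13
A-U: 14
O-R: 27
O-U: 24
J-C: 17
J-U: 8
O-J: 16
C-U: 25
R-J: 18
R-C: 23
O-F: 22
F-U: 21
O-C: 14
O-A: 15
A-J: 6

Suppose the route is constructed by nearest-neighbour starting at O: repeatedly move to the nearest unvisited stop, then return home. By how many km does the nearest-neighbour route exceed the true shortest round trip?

From O: C=14, A=15, J=16, F=22, U=24, R=27 → choose C (14).
From C: A=11, J=17, F=18, R=23, U=25 → choose A (11).
From A: J=6, F=7, R=12, U=14 → choose J (6).
From J: U=8, F=13, R=18 → choose U (8).
From U: R=17, F=21 → choose R (17).
From R: F=5 → choose F (5).
NN route O → C → A → J → U → R → F → O costs 83.
Optimal: O → J → U → R → F → A → C → O costs 78 (by enumerating all 360 distinct tours).
Excess = 83 − 78 = 5.

5 km longer than the optimal tour.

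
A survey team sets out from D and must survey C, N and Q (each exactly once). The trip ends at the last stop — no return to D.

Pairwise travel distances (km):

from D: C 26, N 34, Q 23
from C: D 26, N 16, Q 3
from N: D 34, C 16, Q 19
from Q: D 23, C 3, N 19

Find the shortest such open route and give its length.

Shortest open route: 42 km.

There are 3! = 6 possible orderings.
D - C - N - Q: 26+16+19 = 61
D - C - Q - N: 26+3+19 = 48
D - N - C - Q: 34+16+3 = 53
D - N - Q - C: 34+19+3 = 56
D - Q - C - N: 23+3+16 = 42
D - Q - N - C: 23+19+16 = 58
The minimum is 42.
One shortest path: D → Q → C → N.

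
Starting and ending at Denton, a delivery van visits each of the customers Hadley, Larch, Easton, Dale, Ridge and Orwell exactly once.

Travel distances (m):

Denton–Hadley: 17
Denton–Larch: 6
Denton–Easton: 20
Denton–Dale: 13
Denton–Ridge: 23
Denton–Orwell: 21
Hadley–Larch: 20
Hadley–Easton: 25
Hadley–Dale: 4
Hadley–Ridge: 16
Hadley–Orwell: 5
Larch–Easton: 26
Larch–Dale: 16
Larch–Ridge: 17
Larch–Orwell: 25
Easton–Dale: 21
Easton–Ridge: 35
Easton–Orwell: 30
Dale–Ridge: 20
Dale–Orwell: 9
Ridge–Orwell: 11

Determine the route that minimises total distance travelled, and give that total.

84 m — the shortest possible round trip.

Denton - Hadley - Larch - Easton - Dale - Ridge - Orwell - Denton: 17+20+26+21+20+11+21 = 136
Denton - Hadley - Larch - Easton - Dale - Orwell - Ridge - Denton: 17+20+26+21+9+11+23 = 127
Denton - Hadley - Larch - Easton - Ridge - Dale - Orwell - Denton: 17+20+26+35+20+9+21 = 148
Denton - Hadley - Larch - Easton - Ridge - Orwell - Dale - Denton: 17+20+26+35+11+9+13 = 131
Denton - Hadley - Larch - Easton - Orwell - Dale - Ridge - Denton: 17+20+26+30+9+20+23 = 145
Denton - Hadley - Larch - Easton - Orwell - Ridge - Dale - Denton: 17+20+26+30+11+20+13 = 137
Denton - Hadley - Larch - Dale - Easton - Ridge - Orwell - Denton: 17+20+16+21+35+11+21 = 141
Denton - Hadley - Larch - Dale - Easton - Orwell - Ridge - Denton: 17+20+16+21+30+11+23 = 138
… (352 more)
Denton - Larch - Ridge - Orwell - Hadley - Dale - Easton - Denton: 6+17+11+5+4+21+20 = 84  ← best
The minimum is 84.
One optimal route: Denton → Larch → Ridge → Orwell → Hadley → Dale → Easton → Denton (or its reverse).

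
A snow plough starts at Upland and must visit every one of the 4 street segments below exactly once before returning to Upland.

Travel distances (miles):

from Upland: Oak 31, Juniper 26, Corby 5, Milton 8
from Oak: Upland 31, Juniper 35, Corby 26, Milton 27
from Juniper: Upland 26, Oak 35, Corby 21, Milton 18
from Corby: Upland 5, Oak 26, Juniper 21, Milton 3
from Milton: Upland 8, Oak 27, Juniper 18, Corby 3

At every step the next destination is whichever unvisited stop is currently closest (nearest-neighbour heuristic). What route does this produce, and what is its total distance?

Total distance 92 miles via the nearest-neighbour route Upland → Corby → Milton → Juniper → Oak → Upland.

From Upland: distances to unvisited — Corby=5, Milton=8, Juniper=26, Oak=31. Nearest is Corby (5).
From Corby: distances to unvisited — Milton=3, Juniper=21, Oak=26. Nearest is Milton (3).
From Milton: distances to unvisited — Juniper=18, Oak=27. Nearest is Juniper (18).
From Juniper: distances to unvisited — Oak=35. Nearest is Oak (35).
Return Oak→Upland: 31.
Total = 5 + 3 + 18 + 35 + 31 = 92.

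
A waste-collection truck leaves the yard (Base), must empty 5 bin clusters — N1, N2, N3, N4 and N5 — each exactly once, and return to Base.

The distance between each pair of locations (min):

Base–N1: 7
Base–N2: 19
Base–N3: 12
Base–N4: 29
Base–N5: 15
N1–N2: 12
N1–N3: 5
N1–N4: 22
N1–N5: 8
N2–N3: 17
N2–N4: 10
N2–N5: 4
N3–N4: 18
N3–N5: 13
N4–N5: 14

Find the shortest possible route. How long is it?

Base - N1 - N2 - N3 - N4 - N5 - Base: 7+12+17+18+14+15 = 83
Base - N1 - N2 - N3 - N5 - N4 - Base: 7+12+17+13+14+29 = 92
Base - N1 - N2 - N4 - N3 - N5 - Base: 7+12+10+18+13+15 = 75
Base - N1 - N2 - N4 - N5 - N3 - Base: 7+12+10+14+13+12 = 68
Base - N1 - N2 - N5 - N3 - N4 - Base: 7+12+4+13+18+29 = 83
Base - N1 - N2 - N5 - N4 - N3 - Base: 7+12+4+14+18+12 = 67
Base - N1 - N3 - N2 - N4 - N5 - Base: 7+5+17+10+14+15 = 68
Base - N1 - N3 - N2 - N5 - N4 - Base: 7+5+17+4+14+29 = 76
Base - N1 - N3 - N4 - N2 - N5 - Base: 7+5+18+10+4+15 = 59
Base - N1 - N3 - N4 - N5 - N2 - Base: 7+5+18+14+4+19 = 67
Base - N1 - N3 - N5 - N2 - N4 - Base: 7+5+13+4+10+29 = 68
Base - N1 - N3 - N5 - N4 - N2 - Base: 7+5+13+14+10+19 = 68
Base - N1 - N4 - N2 - N3 - N5 - Base: 7+22+10+17+13+15 = 84
Base - N1 - N4 - N2 - N5 - N3 - Base: 7+22+10+4+13+12 = 68
… (46 more)
The minimum is 59.
One optimal route: Base → N1 → N3 → N4 → N2 → N5 → Base (or its reverse).

Minimum total distance: 59 min.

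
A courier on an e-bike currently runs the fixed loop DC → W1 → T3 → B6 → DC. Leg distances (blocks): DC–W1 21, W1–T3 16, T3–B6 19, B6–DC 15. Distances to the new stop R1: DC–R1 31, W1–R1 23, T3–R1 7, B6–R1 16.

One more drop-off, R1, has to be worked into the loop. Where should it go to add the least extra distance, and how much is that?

Insertion cost between consecutive stops i–j is d(i,R1) + d(R1,j) − d(i,j):
  between DC and W1: 31 + 23 − 21 = 33
  between W1 and T3: 23 + 7 − 16 = 14
  between T3 and B6: 7 + 16 − 19 = 4
  between B6 and DC: 16 + 31 − 15 = 32
Cheapest insertion is between T3 and B6, adding 4.
New total = 71 + 4 = 75.

Adding 4 blocks by placing R1 on the T3–B6 leg.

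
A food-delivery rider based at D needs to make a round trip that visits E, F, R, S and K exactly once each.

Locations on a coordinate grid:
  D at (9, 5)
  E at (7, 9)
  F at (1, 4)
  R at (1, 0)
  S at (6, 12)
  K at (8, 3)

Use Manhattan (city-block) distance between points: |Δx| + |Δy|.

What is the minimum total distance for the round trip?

D → E → F → R → S → K → D: 6+11+4+17+11+3 = 52
D → E → F → R → K → S → D: 6+11+4+10+11+10 = 52
D → E → F → S → R → K → D: 6+11+13+17+10+3 = 60
D → E → F → S → K → R → D: 6+11+13+11+10+13 = 64
D → E → F → K → R → S → D: 6+11+8+10+17+10 = 62
D → E → F → K → S → R → D: 6+11+8+11+17+13 = 66
D → E → R → F → S → K → D: 6+15+4+13+11+3 = 52
D → E → R → F → K → S → D: 6+15+4+8+11+10 = 54
D → E → R → S → F → K → D: 6+15+17+13+8+3 = 62
D → E → R → S → K → F → D: 6+15+17+11+8+9 = 66
D → E → R → K → F → S → D: 6+15+10+8+13+10 = 62
D → E → R → K → S → F → D: 6+15+10+11+13+9 = 64
D → E → S → F → R → K → D: 6+4+13+4+10+3 = 40
D → E → S → F → K → R → D: 6+4+13+8+10+13 = 54
… (46 more)
The minimum is 40.
One optimal route: D → E → S → F → R → K → D (or its reverse).

Minimum total distance: 40.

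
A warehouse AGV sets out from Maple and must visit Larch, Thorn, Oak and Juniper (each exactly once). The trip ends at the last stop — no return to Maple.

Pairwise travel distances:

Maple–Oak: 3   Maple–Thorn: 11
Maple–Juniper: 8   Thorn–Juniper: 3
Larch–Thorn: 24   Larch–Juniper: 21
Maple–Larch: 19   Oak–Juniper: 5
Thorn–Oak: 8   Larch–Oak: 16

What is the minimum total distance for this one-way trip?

Minimum one-way distance = 35.

There are 4! = 24 possible orderings.
Maple → Larch → Thorn → Oak → Juniper: 19+24+8+5 = 56
Maple → Larch → Thorn → Juniper → Oak: 19+24+3+5 = 51
Maple → Larch → Oak → Thorn → Juniper: 19+16+8+3 = 46
Maple → Larch → Oak → Juniper → Thorn: 19+16+5+3 = 43
Maple → Larch → Juniper → Thorn → Oak: 19+21+3+8 = 51
Maple → Larch → Juniper → Oak → Thorn: 19+21+5+8 = 53
Maple → Thorn → Larch → Oak → Juniper: 11+24+16+5 = 56
Maple → Thorn → Larch → Juniper → Oak: 11+24+21+5 = 61
Maple → Thorn → Oak → Larch → Juniper: 11+8+16+21 = 56
Maple → Thorn → Oak → Juniper → Larch: 11+8+5+21 = 45
Maple → Thorn → Juniper → Larch → Oak: 11+3+21+16 = 51
Maple → Thorn → Juniper → Oak → Larch: 11+3+5+16 = 35
Maple → Oak → Larch → Thorn → Juniper: 3+16+24+3 = 46
Maple → Oak → Larch → Juniper → Thorn: 3+16+21+3 = 43
… (10 more)
The minimum is 35.
One shortest path: Maple → Thorn → Juniper → Oak → Larch.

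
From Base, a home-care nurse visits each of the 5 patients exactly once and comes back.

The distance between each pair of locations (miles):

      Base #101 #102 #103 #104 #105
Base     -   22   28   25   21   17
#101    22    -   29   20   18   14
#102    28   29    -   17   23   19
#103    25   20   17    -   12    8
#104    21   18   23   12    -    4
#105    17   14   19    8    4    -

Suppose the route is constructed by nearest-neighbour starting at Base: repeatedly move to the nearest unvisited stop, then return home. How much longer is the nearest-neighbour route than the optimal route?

4 miles longer than the optimal tour.

From Base: #105=17, #104=21, #101=22, #103=25, #102=28 → choose #105 (17).
From #105: #104=4, #103=8, #101=14, #102=19 → choose #104 (4).
From #104: #103=12, #101=18, #102=23 → choose #103 (12).
From #103: #102=17, #101=20 → choose #102 (17).
From #102: #101=29 → choose #101 (29).
NN route Base → #105 → #104 → #103 → #102 → #101 → Base costs 101.
Optimal: Base → #101 → #104 → #105 → #103 → #102 → Base costs 97 (by enumerating all 60 distinct tours).
Excess = 101 − 97 = 4.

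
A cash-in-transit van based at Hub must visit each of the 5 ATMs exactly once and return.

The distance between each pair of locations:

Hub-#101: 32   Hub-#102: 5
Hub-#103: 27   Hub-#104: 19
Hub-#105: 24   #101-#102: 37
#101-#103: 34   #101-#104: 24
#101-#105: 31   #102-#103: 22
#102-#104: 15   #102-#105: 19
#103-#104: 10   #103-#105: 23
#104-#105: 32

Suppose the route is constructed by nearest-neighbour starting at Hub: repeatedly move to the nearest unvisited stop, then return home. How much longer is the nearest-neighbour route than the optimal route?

From Hub: #102=5, #104=19, #105=24, #103=27, #101=32 → choose #102 (5).
From #102: #104=15, #105=19, #103=22, #101=37 → choose #104 (15).
From #104: #103=10, #101=24, #105=32 → choose #103 (10).
From #103: #105=23, #101=34 → choose #105 (23).
From #105: #101=31 → choose #101 (31).
NN route Hub → #102 → #104 → #103 → #105 → #101 → Hub costs 116.
Optimal: Hub → #101 → #104 → #103 → #105 → #102 → Hub costs 113 (by enumerating all 60 distinct tours).
Excess = 116 − 113 = 3.

The nearest-neighbour route is 3 longer than optimal.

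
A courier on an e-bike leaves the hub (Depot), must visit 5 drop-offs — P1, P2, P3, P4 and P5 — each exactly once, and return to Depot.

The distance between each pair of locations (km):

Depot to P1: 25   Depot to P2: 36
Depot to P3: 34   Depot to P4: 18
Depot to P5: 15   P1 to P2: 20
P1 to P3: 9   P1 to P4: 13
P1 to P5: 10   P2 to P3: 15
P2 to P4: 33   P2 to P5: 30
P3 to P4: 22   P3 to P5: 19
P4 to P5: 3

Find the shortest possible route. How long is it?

Depot-P1-P2-P3-P4-P5-Depot: 25+20+15+22+3+15 = 100
Depot-P1-P2-P3-P5-P4-Depot: 25+20+15+19+3+18 = 100
Depot-P1-P2-P4-P3-P5-Depot: 25+20+33+22+19+15 = 134
Depot-P1-P2-P4-P5-P3-Depot: 25+20+33+3+19+34 = 134
Depot-P1-P2-P5-P3-P4-Depot: 25+20+30+19+22+18 = 134
Depot-P1-P2-P5-P4-P3-Depot: 25+20+30+3+22+34 = 134
Depot-P1-P3-P2-P4-P5-Depot: 25+9+15+33+3+15 = 100
Depot-P1-P3-P2-P5-P4-Depot: 25+9+15+30+3+18 = 100
Depot-P1-P3-P4-P2-P5-Depot: 25+9+22+33+30+15 = 134
Depot-P1-P3-P4-P5-P2-Depot: 25+9+22+3+30+36 = 125
Depot-P1-P3-P5-P2-P4-Depot: 25+9+19+30+33+18 = 134
Depot-P1-P3-P5-P4-P2-Depot: 25+9+19+3+33+36 = 125
Depot-P1-P4-P2-P3-P5-Depot: 25+13+33+15+19+15 = 120
Depot-P1-P4-P2-P5-P3-Depot: 25+13+33+30+19+34 = 154
… (46 more)
Depot-P2-P3-P1-P4-P5-Depot: 36+15+9+13+3+15 = 91  ← best
The minimum is 91.
One optimal route: Depot → P2 → P3 → P1 → P4 → P5 → Depot (or its reverse).

91 km — the shortest possible round trip.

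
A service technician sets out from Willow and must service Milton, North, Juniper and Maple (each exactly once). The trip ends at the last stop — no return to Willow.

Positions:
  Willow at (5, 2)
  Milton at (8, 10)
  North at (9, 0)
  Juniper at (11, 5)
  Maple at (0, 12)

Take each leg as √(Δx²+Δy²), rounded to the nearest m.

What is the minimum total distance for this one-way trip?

There are 4! = 24 possible orderings.
Willow→Milton→North→Juniper→Maple: 9+10+5+13 = 37
Willow→Milton→North→Maple→Juniper: 9+10+15+13 = 47
Willow→Milton→Juniper→North→Maple: 9+6+5+15 = 35
Willow→Milton→Juniper→Maple→North: 9+6+13+15 = 43
Willow→Milton→Maple→North→Juniper: 9+8+15+5 = 37
Willow→Milton→Maple→Juniper→North: 9+8+13+5 = 35
Willow→North→Milton→Juniper→Maple: 4+10+6+13 = 33
Willow→North→Milton→Maple→Juniper: 4+10+8+13 = 35
Willow→North→Juniper→Milton→Maple: 4+5+6+8 = 23
Willow→North→Juniper→Maple→Milton: 4+5+13+8 = 30
Willow→North→Maple→Milton→Juniper: 4+15+8+6 = 33
Willow→North→Maple→Juniper→Milton: 4+15+13+6 = 38
Willow→Juniper→Milton→North→Maple: 7+6+10+15 = 38
Willow→Juniper→Milton→Maple→North: 7+6+8+15 = 36
… (10 more)
The minimum is 23.
One shortest path: Willow → North → Juniper → Milton → Maple.

Shortest open route: 23 m.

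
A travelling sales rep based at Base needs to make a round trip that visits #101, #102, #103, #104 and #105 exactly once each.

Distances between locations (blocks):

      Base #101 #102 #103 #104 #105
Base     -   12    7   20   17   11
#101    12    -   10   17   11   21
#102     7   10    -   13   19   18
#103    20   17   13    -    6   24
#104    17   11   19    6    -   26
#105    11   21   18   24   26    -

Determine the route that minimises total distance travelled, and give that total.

Minimum total distance: 69 blocks.

Base-#101-#102-#103-#104-#105-Base: 12+10+13+6+26+11 = 78
Base-#101-#102-#103-#105-#104-Base: 12+10+13+24+26+17 = 102
Base-#101-#102-#104-#103-#105-Base: 12+10+19+6+24+11 = 82
Base-#101-#102-#104-#105-#103-Base: 12+10+19+26+24+20 = 111
Base-#101-#102-#105-#103-#104-Base: 12+10+18+24+6+17 = 87
Base-#101-#102-#105-#104-#103-Base: 12+10+18+26+6+20 = 92
Base-#101-#103-#102-#104-#105-Base: 12+17+13+19+26+11 = 98
Base-#101-#103-#102-#105-#104-Base: 12+17+13+18+26+17 = 103
Base-#101-#103-#104-#102-#105-Base: 12+17+6+19+18+11 = 83
Base-#101-#103-#104-#105-#102-Base: 12+17+6+26+18+7 = 86
Base-#101-#103-#105-#102-#104-Base: 12+17+24+18+19+17 = 107
Base-#101-#103-#105-#104-#102-Base: 12+17+24+26+19+7 = 105
Base-#101-#104-#102-#103-#105-Base: 12+11+19+13+24+11 = 90
Base-#101-#104-#102-#105-#103-Base: 12+11+19+18+24+20 = 104
… (46 more)
Base-#102-#101-#104-#103-#105-Base: 7+10+11+6+24+11 = 69  ← best
The minimum is 69.
One optimal route: Base → #102 → #101 → #104 → #103 → #105 → Base (or its reverse).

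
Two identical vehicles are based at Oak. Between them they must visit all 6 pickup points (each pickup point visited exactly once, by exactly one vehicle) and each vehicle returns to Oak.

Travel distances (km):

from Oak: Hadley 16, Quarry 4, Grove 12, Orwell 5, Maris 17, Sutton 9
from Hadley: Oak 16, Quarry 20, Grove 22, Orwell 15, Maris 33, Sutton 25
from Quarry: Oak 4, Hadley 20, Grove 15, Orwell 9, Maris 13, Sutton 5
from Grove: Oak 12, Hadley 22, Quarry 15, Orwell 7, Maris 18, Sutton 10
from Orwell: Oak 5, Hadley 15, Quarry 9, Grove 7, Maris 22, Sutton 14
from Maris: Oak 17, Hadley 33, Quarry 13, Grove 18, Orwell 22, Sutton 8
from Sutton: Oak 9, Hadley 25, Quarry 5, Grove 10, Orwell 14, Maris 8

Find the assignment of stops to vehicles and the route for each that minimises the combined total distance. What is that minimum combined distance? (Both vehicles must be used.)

Check every non-empty split of the stops between the two vehicles; for each half take its own optimal tour:
  {Hadley} + {Quarry, Grove, Orwell, Maris, Sutton}: 32 + 47 = 79
  {Quarry} + {Hadley, Grove, Orwell, Maris, Sutton}: 8 + 73 = 81
  {Hadley, Quarry} + {Grove, Orwell, Maris, Sutton}: 40 + 47 = 87
  {Grove} + {Hadley, Quarry, Orwell, Maris, Sutton}: 24 + 70 = 94
  {Hadley, Grove} + {Quarry, Orwell, Maris, Sutton}: 50 + 44 = 94
  {Quarry, Grove} + {Hadley, Orwell, Maris, Sutton}: 31 + 70 = 101
  … (31 splits in total)
Best: vehicle 1 Oak → Hadley → Oak = 32; vehicle 2 Oak → Quarry → Maris → Sutton → Grove → Orwell → Oak = 47; combined 79.

79 km — the smallest possible combined total.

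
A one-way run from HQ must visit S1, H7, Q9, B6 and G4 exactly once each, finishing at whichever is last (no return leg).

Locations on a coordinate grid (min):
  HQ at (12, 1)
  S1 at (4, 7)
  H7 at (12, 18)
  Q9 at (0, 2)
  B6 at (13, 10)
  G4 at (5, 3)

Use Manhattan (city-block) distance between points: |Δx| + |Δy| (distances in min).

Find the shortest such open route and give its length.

There are 5! = 120 possible orderings.
HQ → S1 → H7 → Q9 → B6 → G4: 14+19+28+21+15 = 97
HQ → S1 → H7 → Q9 → G4 → B6: 14+19+28+6+15 = 82
HQ → S1 → H7 → B6 → Q9 → G4: 14+19+9+21+6 = 69
HQ → S1 → H7 → B6 → G4 → Q9: 14+19+9+15+6 = 63
HQ → S1 → H7 → G4 → Q9 → B6: 14+19+22+6+21 = 82
HQ → S1 → H7 → G4 → B6 → Q9: 14+19+22+15+21 = 91
HQ → S1 → Q9 → H7 → B6 → G4: 14+9+28+9+15 = 75
HQ → S1 → Q9 → H7 → G4 → B6: 14+9+28+22+15 = 88
HQ → S1 → Q9 → B6 → H7 → G4: 14+9+21+9+22 = 75
HQ → S1 → Q9 → B6 → G4 → H7: 14+9+21+15+22 = 81
HQ → S1 → Q9 → G4 → H7 → B6: 14+9+6+22+9 = 60
HQ → S1 → Q9 → G4 → B6 → H7: 14+9+6+15+9 = 53
HQ → S1 → B6 → H7 → Q9 → G4: 14+12+9+28+6 = 69
HQ → S1 → B6 → H7 → G4 → Q9: 14+12+9+22+6 = 63
… (106 more)
HQ → Q9 → G4 → S1 → B6 → H7: 13+6+5+12+9 = 45  ← best
The minimum is 45.
One shortest path: HQ → Q9 → G4 → S1 → B6 → H7.

45 min — the minimum one-way total.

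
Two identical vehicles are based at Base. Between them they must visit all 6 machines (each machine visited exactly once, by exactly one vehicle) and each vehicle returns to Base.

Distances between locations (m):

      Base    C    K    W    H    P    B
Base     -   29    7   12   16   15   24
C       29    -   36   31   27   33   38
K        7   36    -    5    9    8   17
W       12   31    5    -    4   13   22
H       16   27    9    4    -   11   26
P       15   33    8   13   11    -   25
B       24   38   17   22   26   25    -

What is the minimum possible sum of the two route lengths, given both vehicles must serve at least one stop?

133 m — the smallest possible combined total.

Check every non-empty split of the stops between the two vehicles; for each half take its own optimal tour:
  {C} + {K, W, H, P, B}: 58 + 76 = 134
  {K} + {C, W, H, P, B}: 14 + 119 = 133
  {C, K} + {W, H, P, B}: 72 + 76 = 148
  {W} + {C, K, H, P, B}: 24 + 115 = 139
  {C, W} + {K, H, P, B}: 72 + 76 = 148
  {K, W} + {C, H, P, B}: 24 + 115 = 139
  … (31 splits in total)
Best: vehicle 1 Base → K → Base = 14; vehicle 2 Base → C → B → W → H → P → Base = 119; combined 133.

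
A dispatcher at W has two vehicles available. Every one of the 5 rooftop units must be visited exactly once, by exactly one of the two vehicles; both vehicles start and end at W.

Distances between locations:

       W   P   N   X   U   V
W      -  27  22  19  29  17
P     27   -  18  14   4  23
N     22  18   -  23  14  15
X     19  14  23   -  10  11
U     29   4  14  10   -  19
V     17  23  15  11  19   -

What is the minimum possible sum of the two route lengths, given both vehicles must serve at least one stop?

107 — the smallest possible combined total.

Check every non-empty split of the stops between the two vehicles; for each half take its own optimal tour:
  {P} + {N, X, U, V}: 54 + 74 = 128
  {N} + {P, X, U, V}: 44 + 69 = 113
  {P, N} + {X, U, V}: 67 + 65 = 132
  {X} + {P, N, U, V}: 38 + 77 = 115
  {P, X} + {N, U, V}: 60 + 72 = 132
  {N, X} + {P, U, V}: 64 + 67 = 131
  … (15 splits in total)
  {P, N, X, U} + {V}: 73 + 34 = 107  ← best
Best: vehicle 1 W → N → P → U → X → W = 73; vehicle 2 W → V → W = 34; combined 107.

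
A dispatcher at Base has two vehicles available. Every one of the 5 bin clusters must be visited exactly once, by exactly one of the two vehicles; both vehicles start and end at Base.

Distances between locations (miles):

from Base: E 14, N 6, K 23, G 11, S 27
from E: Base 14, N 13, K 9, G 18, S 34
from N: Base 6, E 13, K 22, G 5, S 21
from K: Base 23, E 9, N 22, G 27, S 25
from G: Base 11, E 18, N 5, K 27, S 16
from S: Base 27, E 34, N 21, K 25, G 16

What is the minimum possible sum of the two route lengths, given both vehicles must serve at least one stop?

87 miles — the smallest possible combined total.

There are 2^4 − 1 = 15 ways to divide the 5 stops into two non-empty groups. For each, the best each vehicle can do is its own shortest tour through its group:
  {E} + {N, K, G, S}: 28 + 75 = 103
  {N} + {E, K, G, S}: 12 + 75 = 87
  {E, N} + {K, G, S}: 33 + 75 = 108
  {K} + {E, N, G, S}: 46 + 75 = 121
  {E, K} + {N, G, S}: 46 + 54 = 100
  {N, K} + {E, G, S}: 51 + 75 = 126
  … (15 splits in total)
Best: vehicle 1 Base → N → Base = 12; vehicle 2 Base → E → K → S → G → Base = 75; combined 87.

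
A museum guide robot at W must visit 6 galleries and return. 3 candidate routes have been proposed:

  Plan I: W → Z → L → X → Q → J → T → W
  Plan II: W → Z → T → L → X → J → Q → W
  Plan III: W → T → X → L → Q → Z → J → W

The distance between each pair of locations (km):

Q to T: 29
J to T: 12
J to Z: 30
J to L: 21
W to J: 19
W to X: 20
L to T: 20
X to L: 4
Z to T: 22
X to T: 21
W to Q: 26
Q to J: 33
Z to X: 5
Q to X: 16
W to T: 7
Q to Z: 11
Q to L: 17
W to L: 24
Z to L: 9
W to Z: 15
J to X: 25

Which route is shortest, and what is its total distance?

Plan I: 15 + 9 + 4 + 16 + 33 + 12 + 7 = 96
Plan II: 15 + 22 + 20 + 4 + 25 + 33 + 26 = 145
Plan III: 7 + 21 + 4 + 17 + 11 + 30 + 19 = 109

Shortest is Plan I, total 96 km.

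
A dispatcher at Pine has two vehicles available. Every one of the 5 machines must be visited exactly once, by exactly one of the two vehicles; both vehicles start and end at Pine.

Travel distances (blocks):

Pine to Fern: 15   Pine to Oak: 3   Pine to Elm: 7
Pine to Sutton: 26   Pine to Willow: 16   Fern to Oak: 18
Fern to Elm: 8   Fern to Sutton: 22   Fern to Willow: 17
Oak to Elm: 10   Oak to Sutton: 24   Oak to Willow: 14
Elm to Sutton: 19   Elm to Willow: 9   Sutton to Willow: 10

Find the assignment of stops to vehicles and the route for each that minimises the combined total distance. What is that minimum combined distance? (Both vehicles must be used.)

Minimum combined distance: 69 blocks.

Try each way of splitting the stops between the two vehicles (each non-empty) and, for each split, find the best tour for each vehicle:
  {Fern} + {Oak, Elm, Sutton, Willow}: 30 + 53 = 83
  {Oak} + {Fern, Elm, Sutton, Willow}: 6 + 63 = 69
  {Fern, Oak} + {Elm, Sutton, Willow}: 36 + 52 = 88
  {Elm} + {Fern, Oak, Sutton, Willow}: 14 + 64 = 78
  {Fern, Elm} + {Oak, Sutton, Willow}: 30 + 53 = 83
  {Oak, Elm} + {Fern, Sutton, Willow}: 20 + 63 = 83
  … (15 splits in total)
Best: vehicle 1 Pine → Oak → Pine = 6; vehicle 2 Pine → Fern → Sutton → Willow → Elm → Pine = 63; combined 69.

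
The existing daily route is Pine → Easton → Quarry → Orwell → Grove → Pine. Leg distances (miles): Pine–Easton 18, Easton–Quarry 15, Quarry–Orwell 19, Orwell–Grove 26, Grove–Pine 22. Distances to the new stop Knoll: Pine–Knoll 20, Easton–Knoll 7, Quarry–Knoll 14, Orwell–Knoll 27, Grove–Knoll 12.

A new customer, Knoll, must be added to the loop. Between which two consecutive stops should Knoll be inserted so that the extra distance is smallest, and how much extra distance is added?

Minimum extra distance: 6 miles, inserting Knoll between Easton and Quarry.

Insertion cost between consecutive stops i–j is d(i,Knoll) + d(Knoll,j) − d(i,j):
  between Pine and Easton: 20 + 7 − 18 = 9
  between Easton and Quarry: 7 + 14 − 15 = 6
  between Quarry and Orwell: 14 + 27 − 19 = 22
  between Orwell and Grove: 27 + 12 − 26 = 13
  between Grove and Pine: 12 + 20 − 22 = 10
Cheapest insertion is between Easton and Quarry, adding 6.
New total = 100 + 6 = 106.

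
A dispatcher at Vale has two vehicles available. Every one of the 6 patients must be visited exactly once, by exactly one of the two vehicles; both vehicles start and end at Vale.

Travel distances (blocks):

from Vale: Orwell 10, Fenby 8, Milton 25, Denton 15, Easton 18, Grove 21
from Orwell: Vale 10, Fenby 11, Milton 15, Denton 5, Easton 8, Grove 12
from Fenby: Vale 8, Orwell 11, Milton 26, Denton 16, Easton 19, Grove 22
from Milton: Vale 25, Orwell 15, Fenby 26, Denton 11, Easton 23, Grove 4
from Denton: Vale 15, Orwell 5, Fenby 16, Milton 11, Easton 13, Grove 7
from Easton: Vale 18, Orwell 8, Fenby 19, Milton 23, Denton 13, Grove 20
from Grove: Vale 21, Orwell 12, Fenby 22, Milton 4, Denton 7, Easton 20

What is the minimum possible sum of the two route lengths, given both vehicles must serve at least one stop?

83 blocks — the smallest possible combined total.

Try each way of splitting the stops between the two vehicles (each non-empty) and, for each split, find the best tour for each vehicle:
  {Orwell} + {Fenby, Milton, Denton, Easton, Grove}: 20 + 76 = 96
  {Fenby} + {Orwell, Milton, Denton, Easton, Grove}: 16 + 67 = 83
  {Orwell, Fenby} + {Milton, Denton, Easton, Grove}: 29 + 67 = 96
  {Milton} + {Orwell, Fenby, Denton, Easton, Grove}: 50 + 68 = 118
  {Orwell, Milton} + {Fenby, Denton, Easton, Grove}: 50 + 68 = 118
  {Fenby, Milton} + {Orwell, Denton, Easton, Grove}: 59 + 59 = 118
  … (31 splits in total)
Best: vehicle 1 Vale → Fenby → Vale = 16; vehicle 2 Vale → Orwell → Milton → Grove → Denton → Easton → Vale = 67; combined 83.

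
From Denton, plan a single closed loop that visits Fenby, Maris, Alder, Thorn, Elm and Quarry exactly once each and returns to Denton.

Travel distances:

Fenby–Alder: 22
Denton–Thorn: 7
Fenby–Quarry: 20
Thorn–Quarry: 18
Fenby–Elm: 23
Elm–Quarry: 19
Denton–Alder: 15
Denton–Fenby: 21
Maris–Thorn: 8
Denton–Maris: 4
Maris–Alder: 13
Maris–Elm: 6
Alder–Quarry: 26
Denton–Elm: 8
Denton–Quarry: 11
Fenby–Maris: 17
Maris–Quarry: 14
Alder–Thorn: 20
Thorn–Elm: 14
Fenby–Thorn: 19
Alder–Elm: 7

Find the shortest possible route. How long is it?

Minimum total distance: 81.

With 6 stops there are 6!/2 = 360 distinct round trips (a route and its reverse cost the same).
Denton - Fenby - Maris - Alder - Thorn - Elm - Quarry - Denton: 21+17+13+20+14+19+11 = 115
Denton - Fenby - Maris - Alder - Thorn - Quarry - Elm - Denton: 21+17+13+20+18+19+8 = 116
Denton - Fenby - Maris - Alder - Elm - Thorn - Quarry - Denton: 21+17+13+7+14+18+11 = 101
Denton - Fenby - Maris - Alder - Elm - Quarry - Thorn - Denton: 21+17+13+7+19+18+7 = 102
Denton - Fenby - Maris - Alder - Quarry - Thorn - Elm - Denton: 21+17+13+26+18+14+8 = 117
Denton - Fenby - Maris - Alder - Quarry - Elm - Thorn - Denton: 21+17+13+26+19+14+7 = 117
Denton - Fenby - Maris - Thorn - Alder - Elm - Quarry - Denton: 21+17+8+20+7+19+11 = 103
Denton - Fenby - Maris - Thorn - Alder - Quarry - Elm - Denton: 21+17+8+20+26+19+8 = 119
… (352 more)
Denton - Thorn - Maris - Elm - Alder - Fenby - Quarry - Denton: 7+8+6+7+22+20+11 = 81  ← best
The minimum is 81.
One optimal route: Denton → Thorn → Maris → Elm → Alder → Fenby → Quarry → Denton (or its reverse).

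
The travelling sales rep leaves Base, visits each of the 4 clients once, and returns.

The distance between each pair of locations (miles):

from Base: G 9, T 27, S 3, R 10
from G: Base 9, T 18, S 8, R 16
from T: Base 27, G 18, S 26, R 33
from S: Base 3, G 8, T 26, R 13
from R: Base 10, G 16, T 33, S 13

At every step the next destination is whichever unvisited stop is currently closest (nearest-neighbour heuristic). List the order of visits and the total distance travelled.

87 miles along Base → S → G → R → T → Base.

Base → [S:3 / G:9 / R:10 / T:27] → S (3)
S → [G:8 / R:13 / T:26] → G (8)
G → [R:16 / T:18] → R (16)
R → [T:33] → T (33)
Return T→Base: 27.
Total = 3 + 8 + 16 + 33 + 27 = 87.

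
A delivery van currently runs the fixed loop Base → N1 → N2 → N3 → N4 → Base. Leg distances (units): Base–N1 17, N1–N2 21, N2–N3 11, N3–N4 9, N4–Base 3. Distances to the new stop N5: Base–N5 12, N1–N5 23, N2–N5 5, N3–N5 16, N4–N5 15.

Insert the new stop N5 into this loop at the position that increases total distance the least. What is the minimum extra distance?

+7 — insert N5 between N1 and N2.

Insertion cost between consecutive stops i–j is d(i,N5) + d(N5,j) − d(i,j):
  between Base and N1: 12 + 23 − 17 = 18
  between N1 and N2: 23 + 5 − 21 = 7
  between N2 and N3: 5 + 16 − 11 = 10
  between N3 and N4: 16 + 15 − 9 = 22
  between N4 and Base: 15 + 12 − 3 = 24
Cheapest insertion is between N1 and N2, adding 7.
New total = 61 + 7 = 68.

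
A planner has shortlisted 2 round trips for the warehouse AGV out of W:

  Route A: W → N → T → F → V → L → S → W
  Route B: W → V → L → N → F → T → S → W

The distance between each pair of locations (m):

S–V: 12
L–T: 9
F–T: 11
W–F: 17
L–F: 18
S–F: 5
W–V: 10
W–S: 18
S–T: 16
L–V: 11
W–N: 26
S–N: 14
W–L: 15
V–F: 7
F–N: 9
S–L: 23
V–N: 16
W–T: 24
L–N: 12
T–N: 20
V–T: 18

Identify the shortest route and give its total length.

87 m — Route B is the shortest.

Route A: 26 + 20 + 11 + 7 + 11 + 23 + 18 = 116
Route B: 10 + 11 + 12 + 9 + 11 + 16 + 18 = 87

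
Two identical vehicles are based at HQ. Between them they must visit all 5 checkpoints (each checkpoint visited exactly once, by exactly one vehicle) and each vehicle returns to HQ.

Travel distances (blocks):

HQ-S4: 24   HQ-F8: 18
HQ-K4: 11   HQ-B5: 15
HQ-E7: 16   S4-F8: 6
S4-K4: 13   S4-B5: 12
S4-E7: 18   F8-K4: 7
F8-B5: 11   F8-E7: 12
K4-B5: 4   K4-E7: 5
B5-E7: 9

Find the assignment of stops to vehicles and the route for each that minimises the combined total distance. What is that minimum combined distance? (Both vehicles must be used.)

Check every non-empty split of the stops between the two vehicles; for each half take its own optimal tour:
  {S4} + {F8, K4, B5, E7}: 48 + 54 = 102
  {F8} + {S4, K4, B5, E7}: 36 + 61 = 97
  {S4, F8} + {K4, B5, E7}: 48 + 40 = 88
  {K4} + {S4, F8, B5, E7}: 22 + 61 = 83
  {S4, K4} + {F8, B5, E7}: 48 + 54 = 102
  {F8, K4} + {S4, B5, E7}: 36 + 61 = 97
  … (15 splits in total)
Best: vehicle 1 HQ → K4 → HQ = 22; vehicle 2 HQ → F8 → S4 → B5 → E7 → HQ = 61; combined 83.

Minimum combined distance: 83 blocks.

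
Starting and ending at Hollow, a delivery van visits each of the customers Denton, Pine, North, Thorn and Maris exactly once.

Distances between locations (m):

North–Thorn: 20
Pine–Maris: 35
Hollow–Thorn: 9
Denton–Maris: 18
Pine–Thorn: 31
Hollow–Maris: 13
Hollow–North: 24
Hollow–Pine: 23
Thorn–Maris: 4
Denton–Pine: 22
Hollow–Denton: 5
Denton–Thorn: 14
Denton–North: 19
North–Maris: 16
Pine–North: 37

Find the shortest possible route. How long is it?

93 m — the shortest possible round trip.

With 5 stops there are 5!/2 = 60 distinct round trips (a route and its reverse cost the same).
Hollow→Denton→Pine→North→Thorn→Maris→Hollow: 5+22+37+20+4+13 = 101
Hollow→Denton→Pine→North→Maris→Thorn→Hollow: 5+22+37+16+4+9 = 93
Hollow→Denton→Pine→Thorn→North→Maris→Hollow: 5+22+31+20+16+13 = 107
Hollow→Denton→Pine→Thorn→Maris→North→Hollow: 5+22+31+4+16+24 = 102
Hollow→Denton→Pine→Maris→North→Thorn→Hollow: 5+22+35+16+20+9 = 107
Hollow→Denton→Pine→Maris→Thorn→North→Hollow: 5+22+35+4+20+24 = 110
Hollow→Denton→North→Pine→Thorn→Maris→Hollow: 5+19+37+31+4+13 = 109
Hollow→Denton→North→Pine→Maris→Thorn→Hollow: 5+19+37+35+4+9 = 109
Hollow→Denton→North→Thorn→Pine→Maris→Hollow: 5+19+20+31+35+13 = 123
Hollow→Denton→North→Thorn→Maris→Pine→Hollow: 5+19+20+4+35+23 = 106
Hollow→Denton→North→Maris→Pine→Thorn→Hollow: 5+19+16+35+31+9 = 115
Hollow→Denton→North→Maris→Thorn→Pine→Hollow: 5+19+16+4+31+23 = 98
Hollow→Denton→Thorn→Pine→North→Maris→Hollow: 5+14+31+37+16+13 = 116
Hollow→Denton→Thorn→Pine→Maris→North→Hollow: 5+14+31+35+16+24 = 125
… (46 more)
The minimum is 93.
One optimal route: Hollow → Denton → Pine → North → Maris → Thorn → Hollow (or its reverse).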